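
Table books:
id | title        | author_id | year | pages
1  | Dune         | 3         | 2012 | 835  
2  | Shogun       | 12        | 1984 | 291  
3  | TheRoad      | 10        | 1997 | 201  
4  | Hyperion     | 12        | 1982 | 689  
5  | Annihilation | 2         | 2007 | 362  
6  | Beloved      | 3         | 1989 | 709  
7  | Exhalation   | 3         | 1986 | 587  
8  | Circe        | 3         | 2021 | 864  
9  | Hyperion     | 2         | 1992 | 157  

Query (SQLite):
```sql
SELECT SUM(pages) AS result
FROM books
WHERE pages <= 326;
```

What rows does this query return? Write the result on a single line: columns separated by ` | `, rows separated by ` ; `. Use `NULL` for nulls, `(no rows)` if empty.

Rows where pages <= 326 → pages values: [291, 201, 157].
SUM of non-NULL values = 649.

649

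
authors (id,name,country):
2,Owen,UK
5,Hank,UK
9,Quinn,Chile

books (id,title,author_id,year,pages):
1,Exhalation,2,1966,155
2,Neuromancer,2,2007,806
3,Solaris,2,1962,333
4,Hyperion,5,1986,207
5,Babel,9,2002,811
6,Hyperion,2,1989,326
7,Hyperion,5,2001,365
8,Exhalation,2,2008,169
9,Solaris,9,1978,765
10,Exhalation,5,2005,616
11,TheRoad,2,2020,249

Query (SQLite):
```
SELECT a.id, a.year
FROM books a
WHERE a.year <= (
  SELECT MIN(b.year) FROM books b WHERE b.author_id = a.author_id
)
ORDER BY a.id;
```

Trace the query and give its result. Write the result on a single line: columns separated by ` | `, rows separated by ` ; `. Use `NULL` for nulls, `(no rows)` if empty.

For each books row a, compute MIN(year) over rows sharing a.author_id.
Keep row a if a.year <= that per-group MIN.
  author_id=2: MIN(year) = 1962
  author_id=5: MIN(year) = 1986
  author_id=9: MIN(year) = 1978

3 | 1962 ; 4 | 1986 ; 9 | 1978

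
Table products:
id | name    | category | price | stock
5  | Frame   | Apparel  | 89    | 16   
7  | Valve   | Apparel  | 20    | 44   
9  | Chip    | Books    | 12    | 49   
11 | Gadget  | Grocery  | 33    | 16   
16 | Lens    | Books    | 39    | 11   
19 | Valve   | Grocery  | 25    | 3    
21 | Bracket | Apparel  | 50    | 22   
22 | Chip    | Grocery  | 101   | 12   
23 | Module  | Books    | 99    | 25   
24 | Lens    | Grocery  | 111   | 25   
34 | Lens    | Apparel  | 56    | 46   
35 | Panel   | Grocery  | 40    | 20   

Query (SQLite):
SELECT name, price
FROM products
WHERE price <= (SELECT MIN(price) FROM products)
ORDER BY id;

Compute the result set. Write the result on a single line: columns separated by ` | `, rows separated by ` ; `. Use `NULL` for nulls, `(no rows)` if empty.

Chip | 12

Scalar subquery: MIN(price) over all products rows = 12.
Keep rows where price <= that value.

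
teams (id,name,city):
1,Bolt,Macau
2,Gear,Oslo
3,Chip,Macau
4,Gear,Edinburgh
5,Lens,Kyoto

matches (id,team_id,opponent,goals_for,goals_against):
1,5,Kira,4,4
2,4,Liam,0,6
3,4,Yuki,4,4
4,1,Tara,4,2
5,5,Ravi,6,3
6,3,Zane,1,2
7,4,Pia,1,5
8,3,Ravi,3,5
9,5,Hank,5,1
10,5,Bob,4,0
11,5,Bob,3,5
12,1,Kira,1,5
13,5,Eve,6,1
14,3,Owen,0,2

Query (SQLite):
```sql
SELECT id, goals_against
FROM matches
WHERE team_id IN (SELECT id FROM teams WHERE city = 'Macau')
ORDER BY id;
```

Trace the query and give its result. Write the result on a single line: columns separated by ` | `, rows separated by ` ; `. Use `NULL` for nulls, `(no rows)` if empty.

4 | 2 ; 6 | 2 ; 8 | 5 ; 12 | 5 ; 14 | 2

Inner query: teams.id where city = 'Macau'.
Outer: keep matches rows whose team_id is in that set.
Inner query → {1, 3}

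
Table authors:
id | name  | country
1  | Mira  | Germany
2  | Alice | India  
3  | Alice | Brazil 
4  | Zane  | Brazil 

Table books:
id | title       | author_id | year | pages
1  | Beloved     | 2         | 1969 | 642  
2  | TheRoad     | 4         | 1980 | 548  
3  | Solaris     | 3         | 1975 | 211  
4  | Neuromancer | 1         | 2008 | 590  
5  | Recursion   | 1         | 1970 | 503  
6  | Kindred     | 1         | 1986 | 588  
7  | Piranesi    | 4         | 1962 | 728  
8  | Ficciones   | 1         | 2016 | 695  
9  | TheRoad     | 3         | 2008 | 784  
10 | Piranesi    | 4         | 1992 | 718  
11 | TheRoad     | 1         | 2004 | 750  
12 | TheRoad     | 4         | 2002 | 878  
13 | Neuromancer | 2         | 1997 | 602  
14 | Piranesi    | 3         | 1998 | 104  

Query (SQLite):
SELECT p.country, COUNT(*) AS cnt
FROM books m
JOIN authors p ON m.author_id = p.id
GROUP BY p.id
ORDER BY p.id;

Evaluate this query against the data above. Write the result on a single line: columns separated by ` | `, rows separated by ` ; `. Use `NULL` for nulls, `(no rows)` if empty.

Join each books row to its authors via author_id.
Group joined rows by authors.id; compute COUNT(*) per group.
  1: ids {4, 5, 6, 8, 11} → COUNT(*)=5
  2: ids {1, 13} → COUNT(*)=2
  3: ids {3, 9, 14} → COUNT(*)=3
  4: ids {2, 7, 10, 12} → COUNT(*)=4

Germany | 5 ; India | 2 ; Brazil | 3 ; Brazil | 4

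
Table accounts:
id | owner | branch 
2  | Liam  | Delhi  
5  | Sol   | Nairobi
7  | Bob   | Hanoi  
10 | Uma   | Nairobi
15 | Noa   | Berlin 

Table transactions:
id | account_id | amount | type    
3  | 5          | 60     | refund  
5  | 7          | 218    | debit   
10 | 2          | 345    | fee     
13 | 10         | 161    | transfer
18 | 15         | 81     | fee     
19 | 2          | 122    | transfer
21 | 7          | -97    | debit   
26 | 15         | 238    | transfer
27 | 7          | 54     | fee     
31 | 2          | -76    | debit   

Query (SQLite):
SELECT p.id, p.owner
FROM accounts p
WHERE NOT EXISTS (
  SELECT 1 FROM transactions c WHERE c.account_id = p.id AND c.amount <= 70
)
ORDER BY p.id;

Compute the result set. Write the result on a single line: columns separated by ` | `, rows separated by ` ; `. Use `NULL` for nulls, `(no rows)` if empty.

For each accounts row, check whether any transactions with matching account_id has amount <= 70.
Keep rows where that is false.

10 | Uma ; 15 | Noa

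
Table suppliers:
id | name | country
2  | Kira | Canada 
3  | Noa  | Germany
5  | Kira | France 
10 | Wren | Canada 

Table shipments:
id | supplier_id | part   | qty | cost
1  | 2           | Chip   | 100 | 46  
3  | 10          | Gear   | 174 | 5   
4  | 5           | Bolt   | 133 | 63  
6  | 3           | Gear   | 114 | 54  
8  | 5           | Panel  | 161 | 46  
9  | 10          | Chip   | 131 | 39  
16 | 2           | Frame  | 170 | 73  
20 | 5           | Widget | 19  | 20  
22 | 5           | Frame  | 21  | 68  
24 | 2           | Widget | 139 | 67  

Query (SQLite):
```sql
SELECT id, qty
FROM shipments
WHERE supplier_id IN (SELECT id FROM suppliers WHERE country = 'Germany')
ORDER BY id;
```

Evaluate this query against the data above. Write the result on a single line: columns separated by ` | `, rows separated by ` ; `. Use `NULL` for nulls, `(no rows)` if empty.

6 | 114

Inner query: suppliers.id where country = 'Germany'.
Outer: keep shipments rows whose supplier_id is in that set.
Inner query → {3}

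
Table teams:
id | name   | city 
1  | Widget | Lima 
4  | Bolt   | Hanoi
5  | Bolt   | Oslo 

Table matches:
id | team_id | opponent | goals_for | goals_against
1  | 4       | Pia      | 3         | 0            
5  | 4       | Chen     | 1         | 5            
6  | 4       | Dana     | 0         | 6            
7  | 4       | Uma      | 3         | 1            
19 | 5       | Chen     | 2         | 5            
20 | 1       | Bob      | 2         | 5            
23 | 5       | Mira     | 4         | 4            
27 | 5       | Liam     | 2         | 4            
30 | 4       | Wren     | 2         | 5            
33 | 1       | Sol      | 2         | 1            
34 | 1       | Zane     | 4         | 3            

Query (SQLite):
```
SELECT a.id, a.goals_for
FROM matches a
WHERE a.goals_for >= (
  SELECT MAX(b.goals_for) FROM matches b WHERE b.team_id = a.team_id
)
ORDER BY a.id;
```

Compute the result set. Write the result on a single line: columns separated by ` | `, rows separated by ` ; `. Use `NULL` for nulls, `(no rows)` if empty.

1 | 3 ; 7 | 3 ; 23 | 4 ; 34 | 4

For each matches row a, compute MAX(goals_for) over rows sharing a.team_id.
Keep row a if a.goals_for >= that per-group MAX.
  team_id=1: MAX(goals_for) = 4
  team_id=4: MAX(goals_for) = 3
  team_id=5: MAX(goals_for) = 4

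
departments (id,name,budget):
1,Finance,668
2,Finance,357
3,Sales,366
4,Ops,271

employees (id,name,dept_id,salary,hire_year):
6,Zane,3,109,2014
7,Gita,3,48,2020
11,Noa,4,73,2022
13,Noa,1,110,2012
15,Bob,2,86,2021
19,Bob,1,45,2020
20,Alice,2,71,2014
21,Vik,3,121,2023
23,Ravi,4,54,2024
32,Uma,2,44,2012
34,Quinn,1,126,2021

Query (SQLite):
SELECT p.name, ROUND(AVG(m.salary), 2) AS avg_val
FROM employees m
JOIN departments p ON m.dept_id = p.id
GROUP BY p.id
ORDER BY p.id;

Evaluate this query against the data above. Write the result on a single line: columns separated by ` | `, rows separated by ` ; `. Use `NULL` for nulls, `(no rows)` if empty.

Finance | 93.67 ; Finance | 67 ; Sales | 92.67 ; Ops | 63.5

Join each employees row to its departments via dept_id.
Group joined rows by departments.id; compute ROUND(AVG(m.salary), 2) per group.
  1: ids {13, 19, 34} → ROUND(AVG(m.salary), 2)=93.67
  2: ids {15, 20, 32} → ROUND(AVG(m.salary), 2)=67
  3: ids {6, 7, 21} → ROUND(AVG(m.salary), 2)=92.67
  4: ids {11, 23} → ROUND(AVG(m.salary), 2)=63.5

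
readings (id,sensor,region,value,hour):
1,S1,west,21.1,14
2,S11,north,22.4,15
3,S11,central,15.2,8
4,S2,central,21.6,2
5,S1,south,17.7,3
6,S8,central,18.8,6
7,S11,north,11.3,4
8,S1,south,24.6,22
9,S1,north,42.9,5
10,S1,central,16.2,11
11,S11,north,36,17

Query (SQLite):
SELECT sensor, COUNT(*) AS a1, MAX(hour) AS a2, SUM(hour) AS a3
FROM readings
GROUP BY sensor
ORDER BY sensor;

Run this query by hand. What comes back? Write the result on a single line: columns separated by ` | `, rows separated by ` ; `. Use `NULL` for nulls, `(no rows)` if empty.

Group readings by sensor.
Per group compute: COUNT(*), MAX(hour), SUM(hour).
  S1: ids {1, 5, 8, 9, 10} → COUNT(*)=5, MAX(hour)=22, SUM(hour)=55
  S11: ids {2, 3, 7, 11} → COUNT(*)=4, MAX(hour)=17, SUM(hour)=44
  S2: ids {4} → COUNT(*)=1, MAX(hour)=2, SUM(hour)=2
  S8: ids {6} → COUNT(*)=1, MAX(hour)=6, SUM(hour)=6

S1 | 5 | 22 | 55 ; S11 | 4 | 17 | 44 ; S2 | 1 | 2 | 2 ; S8 | 1 | 6 | 6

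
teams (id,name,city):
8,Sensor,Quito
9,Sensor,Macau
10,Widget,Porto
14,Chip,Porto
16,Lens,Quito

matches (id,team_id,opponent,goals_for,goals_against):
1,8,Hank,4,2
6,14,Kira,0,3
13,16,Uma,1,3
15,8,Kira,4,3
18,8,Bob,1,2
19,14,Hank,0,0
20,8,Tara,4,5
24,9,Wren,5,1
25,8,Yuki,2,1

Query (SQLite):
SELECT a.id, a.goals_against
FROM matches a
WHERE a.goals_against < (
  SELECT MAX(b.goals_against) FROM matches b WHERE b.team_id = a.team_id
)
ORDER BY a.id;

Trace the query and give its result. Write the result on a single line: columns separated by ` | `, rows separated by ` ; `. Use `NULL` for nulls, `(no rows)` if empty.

1 | 2 ; 15 | 3 ; 18 | 2 ; 19 | 0 ; 25 | 1

For each matches row a, compute MAX(goals_against) over rows sharing a.team_id.
Keep row a if a.goals_against < that per-group MAX.
  team_id=8: MAX(goals_against) = 5
  team_id=9: MAX(goals_against) = 1
  team_id=14: MAX(goals_against) = 3
  team_id=16: MAX(goals_against) = 3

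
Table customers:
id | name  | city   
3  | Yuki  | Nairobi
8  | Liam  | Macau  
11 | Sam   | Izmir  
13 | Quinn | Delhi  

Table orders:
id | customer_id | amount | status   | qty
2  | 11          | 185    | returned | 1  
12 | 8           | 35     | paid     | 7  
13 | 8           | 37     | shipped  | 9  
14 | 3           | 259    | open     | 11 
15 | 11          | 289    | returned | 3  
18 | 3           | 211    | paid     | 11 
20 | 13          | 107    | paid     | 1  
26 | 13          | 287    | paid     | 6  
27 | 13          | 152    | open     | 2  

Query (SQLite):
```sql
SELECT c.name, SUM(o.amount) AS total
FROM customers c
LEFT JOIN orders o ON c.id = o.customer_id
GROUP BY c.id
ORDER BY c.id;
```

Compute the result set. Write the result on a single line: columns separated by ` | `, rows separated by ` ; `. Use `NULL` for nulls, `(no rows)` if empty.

LEFT JOIN keeps every customers row; unmatched ones get NULL for orders columns.
Group by customers.id and compute SUM(o.amount). SUM over an all-NULL group is NULL.
  3: ids {14, 18} → SUM(o.amount)=470
  8: ids {12, 13} → SUM(o.amount)=72
  11: ids {2, 15} → SUM(o.amount)=474
  13: ids {20, 26, 27} → SUM(o.amount)=546

Yuki | 470 ; Liam | 72 ; Sam | 474 ; Quinn | 546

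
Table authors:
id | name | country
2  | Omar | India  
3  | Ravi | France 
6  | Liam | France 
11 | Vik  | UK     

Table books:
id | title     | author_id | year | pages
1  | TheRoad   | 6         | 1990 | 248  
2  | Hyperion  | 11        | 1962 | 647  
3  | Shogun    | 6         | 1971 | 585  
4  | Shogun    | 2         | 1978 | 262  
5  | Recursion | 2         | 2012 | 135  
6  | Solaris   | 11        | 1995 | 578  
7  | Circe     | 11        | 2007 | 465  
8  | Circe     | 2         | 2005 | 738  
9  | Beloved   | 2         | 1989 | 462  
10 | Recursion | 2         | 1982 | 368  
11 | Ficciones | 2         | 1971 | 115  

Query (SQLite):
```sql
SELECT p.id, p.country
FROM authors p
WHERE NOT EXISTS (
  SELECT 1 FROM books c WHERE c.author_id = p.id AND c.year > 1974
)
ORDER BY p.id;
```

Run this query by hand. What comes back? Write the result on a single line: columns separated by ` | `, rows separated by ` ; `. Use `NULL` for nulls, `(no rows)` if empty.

For each authors row, check whether any books with matching author_id has year > 1974.
Keep rows where that is false.

3 | France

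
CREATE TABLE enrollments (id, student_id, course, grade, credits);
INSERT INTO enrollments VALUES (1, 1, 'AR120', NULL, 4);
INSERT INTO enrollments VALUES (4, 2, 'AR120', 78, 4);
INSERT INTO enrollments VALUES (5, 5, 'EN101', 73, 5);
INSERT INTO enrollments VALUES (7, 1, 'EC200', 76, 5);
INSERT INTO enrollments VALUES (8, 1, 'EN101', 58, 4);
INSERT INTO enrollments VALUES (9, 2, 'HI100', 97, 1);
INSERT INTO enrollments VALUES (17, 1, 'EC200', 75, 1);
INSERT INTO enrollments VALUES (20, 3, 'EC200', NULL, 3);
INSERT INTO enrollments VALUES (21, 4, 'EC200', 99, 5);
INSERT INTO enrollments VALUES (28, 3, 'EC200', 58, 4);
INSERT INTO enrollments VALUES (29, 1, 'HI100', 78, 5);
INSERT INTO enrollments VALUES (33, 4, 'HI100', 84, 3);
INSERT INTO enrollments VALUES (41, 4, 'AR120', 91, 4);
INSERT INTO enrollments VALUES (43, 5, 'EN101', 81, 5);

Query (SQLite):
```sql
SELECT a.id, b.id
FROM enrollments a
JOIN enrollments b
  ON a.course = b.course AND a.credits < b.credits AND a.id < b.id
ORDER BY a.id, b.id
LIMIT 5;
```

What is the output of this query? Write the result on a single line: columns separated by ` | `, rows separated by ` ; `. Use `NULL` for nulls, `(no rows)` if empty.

Pairs (a,b) with same course, a.credits < b.credits, a.id < b.id.
course groups: AR120:{1,4,41} EC200:{7,17,20,21,28} EN101:{5,8,43} HI100:{9,29,33}
Ordered by (a.id, b.id); first 5.

8 | 43 ; 9 | 29 ; 9 | 33 ; 17 | 20 ; 17 | 21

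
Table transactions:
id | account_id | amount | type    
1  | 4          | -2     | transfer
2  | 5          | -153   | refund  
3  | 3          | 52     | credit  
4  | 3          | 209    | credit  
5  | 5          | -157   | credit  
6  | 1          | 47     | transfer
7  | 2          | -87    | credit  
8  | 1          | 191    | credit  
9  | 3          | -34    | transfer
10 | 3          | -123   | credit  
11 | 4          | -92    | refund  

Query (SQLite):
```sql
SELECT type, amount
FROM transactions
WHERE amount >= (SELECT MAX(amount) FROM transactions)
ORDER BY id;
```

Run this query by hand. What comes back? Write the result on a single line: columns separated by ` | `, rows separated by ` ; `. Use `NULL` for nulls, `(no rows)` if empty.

credit | 209

Scalar subquery: MAX(amount) over all transactions rows = 209.
Keep rows where amount >= that value.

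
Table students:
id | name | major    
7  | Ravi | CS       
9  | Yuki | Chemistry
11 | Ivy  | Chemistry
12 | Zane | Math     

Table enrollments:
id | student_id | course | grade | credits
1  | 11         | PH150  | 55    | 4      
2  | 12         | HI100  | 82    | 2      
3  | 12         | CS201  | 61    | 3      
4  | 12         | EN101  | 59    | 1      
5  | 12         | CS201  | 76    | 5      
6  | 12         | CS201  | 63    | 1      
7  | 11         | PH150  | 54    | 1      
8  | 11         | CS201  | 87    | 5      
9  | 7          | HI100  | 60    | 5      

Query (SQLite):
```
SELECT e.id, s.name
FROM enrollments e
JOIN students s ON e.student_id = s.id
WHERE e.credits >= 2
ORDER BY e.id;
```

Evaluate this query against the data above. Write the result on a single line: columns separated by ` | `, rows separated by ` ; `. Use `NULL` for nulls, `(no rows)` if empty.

1 | Ivy ; 2 | Zane ; 3 | Zane ; 5 | Zane ; 8 | Ivy ; 9 | Ravi

Each enrollments row matches the students row where student_id = students.id.
Then keep rows with e.credits >= 2.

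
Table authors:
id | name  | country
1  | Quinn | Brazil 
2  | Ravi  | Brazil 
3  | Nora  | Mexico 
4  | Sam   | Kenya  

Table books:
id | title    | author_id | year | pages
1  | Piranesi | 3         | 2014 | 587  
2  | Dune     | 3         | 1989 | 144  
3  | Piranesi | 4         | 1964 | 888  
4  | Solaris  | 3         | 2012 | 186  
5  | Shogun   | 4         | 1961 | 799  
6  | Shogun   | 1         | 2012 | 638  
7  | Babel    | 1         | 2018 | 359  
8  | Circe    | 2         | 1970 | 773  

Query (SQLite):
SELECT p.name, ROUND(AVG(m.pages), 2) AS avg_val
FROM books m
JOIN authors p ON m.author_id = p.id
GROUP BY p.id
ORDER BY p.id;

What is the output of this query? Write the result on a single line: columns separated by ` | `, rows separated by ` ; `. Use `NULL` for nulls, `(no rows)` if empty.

Join each books row to its authors via author_id.
Group joined rows by authors.id; compute ROUND(AVG(m.pages), 2) per group.
  1: ids {6, 7} → ROUND(AVG(m.pages), 2)=498.5
  2: ids {8} → ROUND(AVG(m.pages), 2)=773
  3: ids {1, 2, 4} → ROUND(AVG(m.pages), 2)=305.67
  4: ids {3, 5} → ROUND(AVG(m.pages), 2)=843.5

Quinn | 498.5 ; Ravi | 773 ; Nora | 305.67 ; Sam | 843.5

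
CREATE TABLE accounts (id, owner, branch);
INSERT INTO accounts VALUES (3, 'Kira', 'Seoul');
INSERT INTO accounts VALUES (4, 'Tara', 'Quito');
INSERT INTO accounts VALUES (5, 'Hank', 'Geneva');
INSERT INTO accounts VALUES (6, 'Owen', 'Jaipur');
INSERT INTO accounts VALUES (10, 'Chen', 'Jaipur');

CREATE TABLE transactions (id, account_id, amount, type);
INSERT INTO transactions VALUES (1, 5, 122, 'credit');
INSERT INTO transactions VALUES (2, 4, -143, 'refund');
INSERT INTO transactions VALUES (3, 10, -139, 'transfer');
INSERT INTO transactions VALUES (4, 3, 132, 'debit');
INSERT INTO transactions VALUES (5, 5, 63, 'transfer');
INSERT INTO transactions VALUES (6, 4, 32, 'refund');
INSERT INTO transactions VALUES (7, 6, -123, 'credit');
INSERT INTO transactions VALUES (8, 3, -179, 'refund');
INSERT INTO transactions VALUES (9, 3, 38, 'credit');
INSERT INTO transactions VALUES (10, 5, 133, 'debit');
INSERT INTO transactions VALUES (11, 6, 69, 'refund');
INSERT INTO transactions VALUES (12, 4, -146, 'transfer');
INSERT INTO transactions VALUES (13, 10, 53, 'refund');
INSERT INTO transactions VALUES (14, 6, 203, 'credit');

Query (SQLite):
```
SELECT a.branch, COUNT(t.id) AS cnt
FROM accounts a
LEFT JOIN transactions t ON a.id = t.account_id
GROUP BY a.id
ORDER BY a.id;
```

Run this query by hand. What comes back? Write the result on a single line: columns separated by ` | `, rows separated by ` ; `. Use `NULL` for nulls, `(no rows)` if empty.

LEFT JOIN keeps every accounts row; unmatched ones get NULL for transactions columns.
Group by accounts.id and compute COUNT(t.id). COUNT(col) of an all-NULL group is 0.
  3: ids {4, 8, 9} → COUNT(t.id)=3
  4: ids {2, 6, 12} → COUNT(t.id)=3
  5: ids {1, 5, 10} → COUNT(t.id)=3
  6: ids {7, 11, 14} → COUNT(t.id)=3
  10: ids {3, 13} → COUNT(t.id)=2

Seoul | 3 ; Quito | 3 ; Geneva | 3 ; Jaipur | 3 ; Jaipur | 2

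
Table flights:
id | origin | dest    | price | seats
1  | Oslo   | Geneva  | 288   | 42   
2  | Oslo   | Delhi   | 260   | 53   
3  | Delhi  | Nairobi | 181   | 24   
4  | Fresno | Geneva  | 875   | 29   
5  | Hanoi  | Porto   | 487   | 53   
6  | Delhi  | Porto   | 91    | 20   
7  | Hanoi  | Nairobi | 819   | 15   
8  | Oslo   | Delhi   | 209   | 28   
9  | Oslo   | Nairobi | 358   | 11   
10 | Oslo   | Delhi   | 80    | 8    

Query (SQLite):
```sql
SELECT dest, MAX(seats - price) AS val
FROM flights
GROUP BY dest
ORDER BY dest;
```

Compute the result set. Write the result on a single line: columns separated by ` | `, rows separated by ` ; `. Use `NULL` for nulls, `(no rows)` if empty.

Delhi | -72 ; Geneva | -246 ; Nairobi | -157 ; Porto | -71

For each row compute seats - price.
Group by dest; take MAX of the expression per group.
  Delhi: ids {2, 8, 10} → MAX(seats - price)=-72
  Geneva: ids {1, 4} → MAX(seats - price)=-246
  Nairobi: ids {3, 7, 9} → MAX(seats - price)=-157
  Porto: ids {5, 6} → MAX(seats - price)=-71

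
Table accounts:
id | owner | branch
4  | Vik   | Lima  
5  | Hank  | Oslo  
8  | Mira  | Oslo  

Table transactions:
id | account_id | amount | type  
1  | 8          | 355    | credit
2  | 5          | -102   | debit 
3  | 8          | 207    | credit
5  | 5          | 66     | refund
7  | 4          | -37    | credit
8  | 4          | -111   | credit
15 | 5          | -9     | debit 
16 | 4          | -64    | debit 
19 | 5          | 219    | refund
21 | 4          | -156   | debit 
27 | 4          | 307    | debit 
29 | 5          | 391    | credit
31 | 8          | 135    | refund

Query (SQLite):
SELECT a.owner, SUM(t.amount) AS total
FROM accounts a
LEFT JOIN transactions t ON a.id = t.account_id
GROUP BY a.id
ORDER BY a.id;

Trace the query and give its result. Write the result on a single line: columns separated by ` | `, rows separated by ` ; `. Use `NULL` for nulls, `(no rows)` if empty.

Vik | -61 ; Hank | 565 ; Mira | 697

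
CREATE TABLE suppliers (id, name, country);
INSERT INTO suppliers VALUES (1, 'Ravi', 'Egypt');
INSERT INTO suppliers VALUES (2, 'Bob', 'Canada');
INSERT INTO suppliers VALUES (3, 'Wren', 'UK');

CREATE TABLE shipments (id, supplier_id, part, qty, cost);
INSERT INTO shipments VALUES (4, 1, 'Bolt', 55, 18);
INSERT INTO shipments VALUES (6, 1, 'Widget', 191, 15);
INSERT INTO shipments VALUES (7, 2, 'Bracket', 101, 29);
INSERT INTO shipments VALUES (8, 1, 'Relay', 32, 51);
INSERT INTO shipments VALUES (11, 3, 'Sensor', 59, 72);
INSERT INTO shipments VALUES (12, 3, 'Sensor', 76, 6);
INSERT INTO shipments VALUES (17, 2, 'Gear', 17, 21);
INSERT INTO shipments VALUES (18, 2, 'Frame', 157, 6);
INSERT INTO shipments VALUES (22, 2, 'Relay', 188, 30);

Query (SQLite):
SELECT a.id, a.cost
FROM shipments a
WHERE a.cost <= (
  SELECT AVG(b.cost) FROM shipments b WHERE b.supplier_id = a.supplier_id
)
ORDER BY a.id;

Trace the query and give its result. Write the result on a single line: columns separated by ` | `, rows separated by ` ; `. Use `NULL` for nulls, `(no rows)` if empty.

4 | 18 ; 6 | 15 ; 12 | 6 ; 17 | 21 ; 18 | 6

For each shipments row a, compute AVG(cost) over rows sharing a.supplier_id.
Keep row a if a.cost <= that per-group AVG.
  supplier_id=1: AVG(cost) = 28.0
  supplier_id=2: AVG(cost) = 21.5
  supplier_id=3: AVG(cost) = 39.0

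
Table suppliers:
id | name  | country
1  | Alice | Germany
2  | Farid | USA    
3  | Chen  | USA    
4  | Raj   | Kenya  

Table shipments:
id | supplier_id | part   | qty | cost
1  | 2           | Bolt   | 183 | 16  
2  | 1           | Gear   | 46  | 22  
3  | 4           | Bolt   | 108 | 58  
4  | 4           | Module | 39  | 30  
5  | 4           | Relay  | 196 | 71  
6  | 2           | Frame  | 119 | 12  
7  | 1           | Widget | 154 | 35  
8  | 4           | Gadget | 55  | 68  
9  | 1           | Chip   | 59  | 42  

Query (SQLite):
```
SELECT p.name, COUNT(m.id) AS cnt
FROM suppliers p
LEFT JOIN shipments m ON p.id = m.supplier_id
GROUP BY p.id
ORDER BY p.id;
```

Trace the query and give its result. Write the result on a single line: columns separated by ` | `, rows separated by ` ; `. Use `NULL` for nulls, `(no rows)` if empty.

LEFT JOIN keeps every suppliers row; unmatched ones get NULL for shipments columns.
Group by suppliers.id and compute COUNT(m.id). COUNT(col) of an all-NULL group is 0.
  1: ids {2, 7, 9} → COUNT(m.id)=3
  2: ids {1, 6} → COUNT(m.id)=2
  3: ids {—} → COUNT(m.id)=0
  4: ids {3, 4, 5, 8} → COUNT(m.id)=4

Alice | 3 ; Farid | 2 ; Chen | 0 ; Raj | 4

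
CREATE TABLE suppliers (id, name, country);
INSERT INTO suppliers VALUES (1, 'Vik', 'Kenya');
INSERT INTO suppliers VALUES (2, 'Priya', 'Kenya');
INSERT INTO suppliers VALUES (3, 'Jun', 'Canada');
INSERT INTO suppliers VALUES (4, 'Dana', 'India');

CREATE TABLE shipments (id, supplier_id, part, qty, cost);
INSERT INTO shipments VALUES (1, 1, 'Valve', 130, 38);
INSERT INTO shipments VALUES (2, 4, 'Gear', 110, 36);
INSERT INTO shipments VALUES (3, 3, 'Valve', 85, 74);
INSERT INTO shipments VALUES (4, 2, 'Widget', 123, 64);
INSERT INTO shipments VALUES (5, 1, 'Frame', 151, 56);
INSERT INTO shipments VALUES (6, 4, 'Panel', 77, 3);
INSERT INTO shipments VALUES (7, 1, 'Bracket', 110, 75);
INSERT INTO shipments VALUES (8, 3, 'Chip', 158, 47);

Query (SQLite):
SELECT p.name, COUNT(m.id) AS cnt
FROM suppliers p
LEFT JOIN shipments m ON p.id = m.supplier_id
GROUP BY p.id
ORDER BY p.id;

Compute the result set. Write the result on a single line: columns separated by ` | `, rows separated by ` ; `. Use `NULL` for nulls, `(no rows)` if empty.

LEFT JOIN keeps every suppliers row; unmatched ones get NULL for shipments columns.
Group by suppliers.id and compute COUNT(m.id). COUNT(col) of an all-NULL group is 0.
  1: ids {1, 5, 7} → COUNT(m.id)=3
  2: ids {4} → COUNT(m.id)=1
  3: ids {3, 8} → COUNT(m.id)=2
  4: ids {2, 6} → COUNT(m.id)=2

Vik | 3 ; Priya | 1 ; Jun | 2 ; Dana | 2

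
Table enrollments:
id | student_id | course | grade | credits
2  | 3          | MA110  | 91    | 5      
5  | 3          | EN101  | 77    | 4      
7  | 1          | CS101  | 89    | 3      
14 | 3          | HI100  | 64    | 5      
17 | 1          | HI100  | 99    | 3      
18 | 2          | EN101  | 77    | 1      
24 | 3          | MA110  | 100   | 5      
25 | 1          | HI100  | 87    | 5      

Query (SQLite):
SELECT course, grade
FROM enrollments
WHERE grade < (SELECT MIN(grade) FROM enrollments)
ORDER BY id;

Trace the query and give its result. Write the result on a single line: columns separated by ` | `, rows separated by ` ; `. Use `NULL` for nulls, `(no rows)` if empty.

(no rows)

Scalar subquery: MIN(grade) over all enrollments rows = 64.
Keep rows where grade < that value.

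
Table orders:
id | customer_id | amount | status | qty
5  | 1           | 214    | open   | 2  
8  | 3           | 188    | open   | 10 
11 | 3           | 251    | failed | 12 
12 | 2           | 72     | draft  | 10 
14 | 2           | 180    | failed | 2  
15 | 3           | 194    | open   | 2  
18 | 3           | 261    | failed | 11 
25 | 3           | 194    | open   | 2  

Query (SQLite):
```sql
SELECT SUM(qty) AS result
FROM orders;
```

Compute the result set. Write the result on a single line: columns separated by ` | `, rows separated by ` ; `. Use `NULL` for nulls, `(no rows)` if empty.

51

All qty values: [2, 10, 12, 10, 2, 2, 11, 2].
SUM of non-NULL values = 51.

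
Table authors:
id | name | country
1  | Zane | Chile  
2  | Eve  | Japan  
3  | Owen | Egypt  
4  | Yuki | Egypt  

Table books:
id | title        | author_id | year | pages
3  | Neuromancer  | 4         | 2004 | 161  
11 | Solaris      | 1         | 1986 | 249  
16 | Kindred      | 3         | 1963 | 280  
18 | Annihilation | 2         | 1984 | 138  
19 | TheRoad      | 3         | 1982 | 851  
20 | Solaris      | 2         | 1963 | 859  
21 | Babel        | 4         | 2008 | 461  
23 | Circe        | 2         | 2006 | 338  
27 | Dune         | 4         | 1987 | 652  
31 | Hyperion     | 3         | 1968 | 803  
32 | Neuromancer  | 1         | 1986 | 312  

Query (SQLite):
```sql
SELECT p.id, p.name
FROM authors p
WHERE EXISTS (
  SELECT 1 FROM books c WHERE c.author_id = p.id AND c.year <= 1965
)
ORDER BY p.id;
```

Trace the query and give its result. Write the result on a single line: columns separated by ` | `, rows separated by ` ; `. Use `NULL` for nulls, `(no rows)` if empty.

2 | Eve ; 3 | Owen

For each authors row, check whether any books with matching author_id has year <= 1965.
Keep rows where that is true.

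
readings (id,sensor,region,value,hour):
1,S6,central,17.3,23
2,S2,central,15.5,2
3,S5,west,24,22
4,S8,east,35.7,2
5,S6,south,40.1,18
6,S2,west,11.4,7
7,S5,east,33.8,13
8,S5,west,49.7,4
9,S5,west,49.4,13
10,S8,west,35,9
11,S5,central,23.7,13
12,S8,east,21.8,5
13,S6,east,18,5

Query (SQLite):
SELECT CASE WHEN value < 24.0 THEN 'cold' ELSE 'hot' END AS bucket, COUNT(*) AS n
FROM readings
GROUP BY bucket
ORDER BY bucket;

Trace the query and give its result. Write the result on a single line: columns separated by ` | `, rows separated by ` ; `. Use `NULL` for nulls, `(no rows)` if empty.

cold | 6 ; hot | 7

Bucket rows by value < 24.0 → 'cold' else 'hot'; count each bucket.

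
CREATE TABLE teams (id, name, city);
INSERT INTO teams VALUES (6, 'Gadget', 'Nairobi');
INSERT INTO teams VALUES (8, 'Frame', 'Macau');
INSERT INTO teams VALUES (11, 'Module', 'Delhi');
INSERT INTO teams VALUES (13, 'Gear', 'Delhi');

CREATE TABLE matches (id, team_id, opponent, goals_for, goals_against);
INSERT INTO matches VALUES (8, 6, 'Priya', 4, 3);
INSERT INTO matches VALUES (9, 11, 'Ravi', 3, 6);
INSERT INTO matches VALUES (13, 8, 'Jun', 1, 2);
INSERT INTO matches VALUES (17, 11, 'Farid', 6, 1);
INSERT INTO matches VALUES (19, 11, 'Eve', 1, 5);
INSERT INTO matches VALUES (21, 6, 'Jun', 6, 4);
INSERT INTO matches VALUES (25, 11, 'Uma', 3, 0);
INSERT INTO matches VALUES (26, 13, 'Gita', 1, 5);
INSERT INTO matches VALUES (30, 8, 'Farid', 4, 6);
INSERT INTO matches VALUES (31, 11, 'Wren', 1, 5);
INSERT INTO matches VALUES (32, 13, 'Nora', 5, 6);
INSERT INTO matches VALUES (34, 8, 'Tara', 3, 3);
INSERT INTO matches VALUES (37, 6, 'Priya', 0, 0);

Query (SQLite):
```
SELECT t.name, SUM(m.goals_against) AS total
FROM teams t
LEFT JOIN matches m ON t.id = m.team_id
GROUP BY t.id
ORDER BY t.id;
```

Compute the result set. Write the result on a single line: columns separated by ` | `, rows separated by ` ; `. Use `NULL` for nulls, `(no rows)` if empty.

Gadget | 7 ; Frame | 11 ; Module | 17 ; Gear | 11

LEFT JOIN keeps every teams row; unmatched ones get NULL for matches columns.
Group by teams.id and compute SUM(m.goals_against). SUM over an all-NULL group is NULL.
  6: ids {8, 21, 37} → SUM(m.goals_against)=7
  8: ids {13, 30, 34} → SUM(m.goals_against)=11
  11: ids {9, 17, 19, 25, 31} → SUM(m.goals_against)=17
  13: ids {26, 32} → SUM(m.goals_against)=11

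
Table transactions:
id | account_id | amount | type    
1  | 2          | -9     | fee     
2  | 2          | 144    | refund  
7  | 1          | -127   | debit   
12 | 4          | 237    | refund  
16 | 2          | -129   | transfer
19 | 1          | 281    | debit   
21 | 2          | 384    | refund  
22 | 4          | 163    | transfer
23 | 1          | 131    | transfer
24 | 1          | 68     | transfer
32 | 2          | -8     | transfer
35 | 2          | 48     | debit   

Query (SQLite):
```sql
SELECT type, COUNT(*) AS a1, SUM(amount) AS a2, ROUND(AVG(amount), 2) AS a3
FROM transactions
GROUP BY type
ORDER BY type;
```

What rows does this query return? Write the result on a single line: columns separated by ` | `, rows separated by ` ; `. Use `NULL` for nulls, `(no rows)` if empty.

Group transactions by type.
Per group compute: COUNT(*), SUM(amount), ROUND(AVG(amount), 2).
  debit: ids {7, 19, 35} → COUNT(*)=3, SUM(amount)=202, ROUND(AVG(amount), 2)=67.33
  fee: ids {1} → COUNT(*)=1, SUM(amount)=-9, ROUND(AVG(amount), 2)=-9
  refund: ids {2, 12, 21} → COUNT(*)=3, SUM(amount)=765, ROUND(AVG(amount), 2)=255
  transfer: ids {16, 22, 23, 24, 32} → COUNT(*)=5, SUM(amount)=225, ROUND(AVG(amount), 2)=45

debit | 3 | 202 | 67.33 ; fee | 1 | -9 | -9 ; refund | 3 | 765 | 255 ; transfer | 5 | 225 | 45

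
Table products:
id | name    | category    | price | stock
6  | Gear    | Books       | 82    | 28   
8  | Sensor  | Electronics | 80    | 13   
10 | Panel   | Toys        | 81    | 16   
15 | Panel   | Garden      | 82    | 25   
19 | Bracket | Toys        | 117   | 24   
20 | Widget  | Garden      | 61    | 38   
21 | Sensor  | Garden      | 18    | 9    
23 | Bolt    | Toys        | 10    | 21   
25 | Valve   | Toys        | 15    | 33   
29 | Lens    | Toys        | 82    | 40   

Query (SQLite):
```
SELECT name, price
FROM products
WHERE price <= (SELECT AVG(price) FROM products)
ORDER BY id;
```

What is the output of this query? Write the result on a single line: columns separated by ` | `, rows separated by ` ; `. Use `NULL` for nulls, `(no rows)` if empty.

Scalar subquery: AVG(price) over all products rows = 62.8.
Keep rows where price <= that value.

Widget | 61 ; Sensor | 18 ; Bolt | 10 ; Valve | 15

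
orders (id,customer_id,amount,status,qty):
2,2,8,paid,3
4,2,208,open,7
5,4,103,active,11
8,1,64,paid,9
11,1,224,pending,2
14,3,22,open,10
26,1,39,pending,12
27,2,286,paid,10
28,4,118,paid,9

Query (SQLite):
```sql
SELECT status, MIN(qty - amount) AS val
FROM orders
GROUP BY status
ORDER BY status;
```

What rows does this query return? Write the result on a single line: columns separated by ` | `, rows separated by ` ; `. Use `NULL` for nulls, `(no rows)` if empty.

For each row compute qty - amount.
Group by status; take MIN of the expression per group.
  active: ids {5} → MIN(qty - amount)=-92
  open: ids {4, 14} → MIN(qty - amount)=-201
  paid: ids {2, 8, 27, 28} → MIN(qty - amount)=-276
  pending: ids {11, 26} → MIN(qty - amount)=-222

active | -92 ; open | -201 ; paid | -276 ; pending | -222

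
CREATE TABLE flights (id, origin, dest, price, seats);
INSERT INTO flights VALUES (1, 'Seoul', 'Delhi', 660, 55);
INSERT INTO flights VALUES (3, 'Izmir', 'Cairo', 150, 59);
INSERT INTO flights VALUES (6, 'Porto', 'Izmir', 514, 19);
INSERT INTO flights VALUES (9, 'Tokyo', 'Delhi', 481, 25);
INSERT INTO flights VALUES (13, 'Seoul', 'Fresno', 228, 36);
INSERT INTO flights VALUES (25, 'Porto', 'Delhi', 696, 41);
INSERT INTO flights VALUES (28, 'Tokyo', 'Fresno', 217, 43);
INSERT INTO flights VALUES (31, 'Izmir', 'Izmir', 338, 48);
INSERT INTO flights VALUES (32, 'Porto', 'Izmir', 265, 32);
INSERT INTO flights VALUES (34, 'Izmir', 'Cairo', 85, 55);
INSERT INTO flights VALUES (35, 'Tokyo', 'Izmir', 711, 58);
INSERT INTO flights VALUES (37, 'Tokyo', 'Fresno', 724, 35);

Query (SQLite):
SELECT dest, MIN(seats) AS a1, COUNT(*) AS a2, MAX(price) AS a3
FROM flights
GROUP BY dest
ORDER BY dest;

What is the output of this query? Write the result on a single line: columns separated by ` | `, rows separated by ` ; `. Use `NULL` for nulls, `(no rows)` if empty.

Group flights by dest.
Per group compute: MIN(seats), COUNT(*), MAX(price).
  Cairo: ids {3, 34} → MIN(seats)=55, COUNT(*)=2, MAX(price)=150
  Delhi: ids {1, 9, 25} → MIN(seats)=25, COUNT(*)=3, MAX(price)=696
  Fresno: ids {13, 28, 37} → MIN(seats)=35, COUNT(*)=3, MAX(price)=724
  Izmir: ids {6, 31, 32, 35} → MIN(seats)=19, COUNT(*)=4, MAX(price)=711

Cairo | 55 | 2 | 150 ; Delhi | 25 | 3 | 696 ; Fresno | 35 | 3 | 724 ; Izmir | 19 | 4 | 711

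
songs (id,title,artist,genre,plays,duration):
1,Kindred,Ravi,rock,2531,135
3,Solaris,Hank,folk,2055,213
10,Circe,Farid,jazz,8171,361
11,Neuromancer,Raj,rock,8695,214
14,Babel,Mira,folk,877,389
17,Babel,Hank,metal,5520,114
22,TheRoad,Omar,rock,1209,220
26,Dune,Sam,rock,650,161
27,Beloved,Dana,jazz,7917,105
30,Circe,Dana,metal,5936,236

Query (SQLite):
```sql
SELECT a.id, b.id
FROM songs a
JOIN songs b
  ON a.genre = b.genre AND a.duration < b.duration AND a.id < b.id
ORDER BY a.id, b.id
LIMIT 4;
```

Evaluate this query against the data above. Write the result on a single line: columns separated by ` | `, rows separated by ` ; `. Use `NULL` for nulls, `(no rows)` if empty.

1 | 11 ; 1 | 22 ; 1 | 26 ; 3 | 14

Pairs (a,b) with same genre, a.duration < b.duration, a.id < b.id.
genre groups: folk:{3,14} jazz:{10,27} metal:{17,30} rock:{1,11,22,26}
Ordered by (a.id, b.id); first 4.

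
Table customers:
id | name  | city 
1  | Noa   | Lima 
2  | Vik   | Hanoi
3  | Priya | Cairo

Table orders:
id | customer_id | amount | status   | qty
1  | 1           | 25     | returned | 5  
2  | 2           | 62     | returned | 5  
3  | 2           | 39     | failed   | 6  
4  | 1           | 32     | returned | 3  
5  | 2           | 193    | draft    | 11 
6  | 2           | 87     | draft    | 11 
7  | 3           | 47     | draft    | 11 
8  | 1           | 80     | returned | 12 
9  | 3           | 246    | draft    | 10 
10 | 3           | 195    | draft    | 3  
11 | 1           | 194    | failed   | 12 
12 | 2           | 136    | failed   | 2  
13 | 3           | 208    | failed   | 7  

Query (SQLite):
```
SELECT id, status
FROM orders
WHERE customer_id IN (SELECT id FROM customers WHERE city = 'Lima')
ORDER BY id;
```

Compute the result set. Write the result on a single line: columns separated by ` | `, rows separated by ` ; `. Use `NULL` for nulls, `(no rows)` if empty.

1 | returned ; 4 | returned ; 8 | returned ; 11 | failed

Inner query: customers.id where city = 'Lima'.
Outer: keep orders rows whose customer_id is in that set.
Inner query → {1}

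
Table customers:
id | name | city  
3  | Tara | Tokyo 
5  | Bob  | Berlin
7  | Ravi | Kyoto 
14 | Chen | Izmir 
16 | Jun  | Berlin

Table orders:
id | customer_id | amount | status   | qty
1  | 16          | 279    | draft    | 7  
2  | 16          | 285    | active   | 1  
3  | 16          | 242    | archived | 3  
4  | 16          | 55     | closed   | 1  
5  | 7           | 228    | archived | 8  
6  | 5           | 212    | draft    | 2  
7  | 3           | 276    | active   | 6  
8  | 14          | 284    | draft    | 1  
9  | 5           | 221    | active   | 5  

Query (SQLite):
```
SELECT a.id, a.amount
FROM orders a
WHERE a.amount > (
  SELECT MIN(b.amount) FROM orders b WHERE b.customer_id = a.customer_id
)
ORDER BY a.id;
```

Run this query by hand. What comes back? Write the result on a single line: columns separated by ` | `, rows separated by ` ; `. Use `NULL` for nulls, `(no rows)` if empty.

For each orders row a, compute MIN(amount) over rows sharing a.customer_id.
Keep row a if a.amount > that per-group MIN.
  customer_id=3: MIN(amount) = 276
  customer_id=5: MIN(amount) = 212
  customer_id=7: MIN(amount) = 228
  customer_id=14: MIN(amount) = 284
  customer_id=16: MIN(amount) = 55

1 | 279 ; 2 | 285 ; 3 | 242 ; 9 | 221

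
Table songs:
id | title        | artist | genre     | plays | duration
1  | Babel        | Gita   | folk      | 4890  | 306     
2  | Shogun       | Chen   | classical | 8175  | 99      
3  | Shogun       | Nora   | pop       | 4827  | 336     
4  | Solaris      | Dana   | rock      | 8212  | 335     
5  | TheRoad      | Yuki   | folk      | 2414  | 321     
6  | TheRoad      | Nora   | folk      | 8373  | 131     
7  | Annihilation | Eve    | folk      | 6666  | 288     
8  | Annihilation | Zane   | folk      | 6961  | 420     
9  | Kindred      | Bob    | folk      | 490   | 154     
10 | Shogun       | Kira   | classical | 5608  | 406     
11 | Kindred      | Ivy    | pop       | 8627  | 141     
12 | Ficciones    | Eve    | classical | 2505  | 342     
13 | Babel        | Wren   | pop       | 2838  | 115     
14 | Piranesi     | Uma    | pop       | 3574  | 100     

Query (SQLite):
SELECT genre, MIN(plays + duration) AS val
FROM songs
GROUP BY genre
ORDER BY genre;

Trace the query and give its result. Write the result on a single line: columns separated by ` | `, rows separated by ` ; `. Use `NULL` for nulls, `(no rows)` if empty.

classical | 2847 ; folk | 644 ; pop | 2953 ; rock | 8547

For each row compute plays + duration.
Group by genre; take MIN of the expression per group.
  classical: ids {2, 10, 12} → MIN(plays + duration)=2847
  folk: ids {1, 5, 6, 7, 8, 9} → MIN(plays + duration)=644
  pop: ids {3, 11, 13, 14} → MIN(plays + duration)=2953
  rock: ids {4} → MIN(plays + duration)=8547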